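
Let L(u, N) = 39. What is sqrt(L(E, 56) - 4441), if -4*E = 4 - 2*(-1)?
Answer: I*sqrt(4402) ≈ 66.348*I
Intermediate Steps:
E = -3/2 (E = -(4 - 2*(-1))/4 = -(4 + 2)/4 = -1/4*6 = -3/2 ≈ -1.5000)
sqrt(L(E, 56) - 4441) = sqrt(39 - 4441) = sqrt(-4402) = I*sqrt(4402)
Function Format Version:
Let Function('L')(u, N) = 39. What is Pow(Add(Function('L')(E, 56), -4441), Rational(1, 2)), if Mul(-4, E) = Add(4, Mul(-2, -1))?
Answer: Mul(I, Pow(4402, Rational(1, 2))) ≈ Mul(66.348, I)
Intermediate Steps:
E = Rational(-3, 2) (E = Mul(Rational(-1, 4), Add(4, Mul(-2, -1))) = Mul(Rational(-1, 4), Add(4, 2)) = Mul(Rational(-1, 4), 6) = Rational(-3, 2) ≈ -1.5000)
Pow(Add(Function('L')(E, 56), -4441), Rational(1, 2)) = Pow(Add(39, -4441), Rational(1, 2)) = Pow(-4402, Rational(1, 2)) = Mul(I, Pow(4402, Rational(1, 2)))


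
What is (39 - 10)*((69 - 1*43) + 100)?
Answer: 3654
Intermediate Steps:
(39 - 10)*((69 - 1*43) + 100) = 29*((69 - 43) + 100) = 29*(26 + 100) = 29*126 = 3654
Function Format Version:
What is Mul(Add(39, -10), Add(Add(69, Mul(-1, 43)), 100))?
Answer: 3654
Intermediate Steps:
Mul(Add(39, -10), Add(Add(69, Mul(-1, 43)), 100)) = Mul(29, Add(Add(69, -43), 100)) = Mul(29, Add(26, 100)) = Mul(29, 126) = 3654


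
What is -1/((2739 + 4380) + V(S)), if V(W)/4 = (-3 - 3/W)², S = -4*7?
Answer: -196/1401885 ≈ -0.00013981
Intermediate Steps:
S = -28
V(W) = 4*(-3 - 3/W)²
-1/((2739 + 4380) + V(S)) = -1/((2739 + 4380) + 36*(1 - 28)²/(-28)²) = -1/(7119 + 36*(1/784)*(-27)²) = -1/(7119 + 36*(1/784)*729) = -1/(7119 + 6561/196) = -1/1401885/196 = -1*196/1401885 = -196/1401885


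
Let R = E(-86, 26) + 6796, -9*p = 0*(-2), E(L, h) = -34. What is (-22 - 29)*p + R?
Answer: 6762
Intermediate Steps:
p = 0 (p = -0*(-2) = -1/9*0 = 0)
R = 6762 (R = -34 + 6796 = 6762)
(-22 - 29)*p + R = (-22 - 29)*0 + 6762 = -51*0 + 6762 = 0 + 6762 = 6762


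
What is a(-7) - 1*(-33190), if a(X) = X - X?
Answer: 33190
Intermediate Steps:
a(X) = 0
a(-7) - 1*(-33190) = 0 - 1*(-33190) = 0 + 33190 = 33190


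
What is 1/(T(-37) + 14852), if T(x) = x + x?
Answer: 1/14778 ≈ 6.7668e-5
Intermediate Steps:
T(x) = 2*x
1/(T(-37) + 14852) = 1/(2*(-37) + 14852) = 1/(-74 + 14852) = 1/14778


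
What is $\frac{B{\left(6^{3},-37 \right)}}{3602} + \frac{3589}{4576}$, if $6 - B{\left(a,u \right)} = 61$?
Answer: $\frac{6337949}{8241376} \approx 0.76904$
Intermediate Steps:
$B{\left(a,u \right)} = -55$ ($B{\left(a,u \right)} = 6 - 61 = -55$)
$\frac{B{\left(6^{3},-37 \right)}}{3602} + \frac{3589}{4576} = - \frac{55}{3602} + \frac{3589}{4576} = \frac{6337949}{8241376}$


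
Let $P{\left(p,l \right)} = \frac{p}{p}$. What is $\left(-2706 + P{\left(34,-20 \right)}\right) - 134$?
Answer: $-2839$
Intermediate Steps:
$P{\left(p,l \right)} = 1$
$\left(-2706 + P{\left(34,-20 \right)}\right) - 134 = \left(-2706 + 1\right) - 134 = -2705 - 134 = -2839$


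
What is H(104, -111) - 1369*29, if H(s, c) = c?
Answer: -39812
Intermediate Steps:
H(104, -111) - 1369*29 = -111 - 1369*29 = -111 - 39701 = -39812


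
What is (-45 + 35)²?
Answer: 100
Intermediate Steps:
(-45 + 35)² = (-10)² = 100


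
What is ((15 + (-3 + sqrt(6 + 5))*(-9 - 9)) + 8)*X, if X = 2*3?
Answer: 462 - 108*sqrt(11) ≈ 103.80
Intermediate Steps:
X = 6
((15 + (-3 + sqrt(6 + 5))*(-9 - 9)) + 8)*X = ((15 + (-3 + sqrt(6 + 5))*(-9 - 9)) + 8)*6 = ((15 + (-3 + sqrt(11))*(-18)) + 8)*6 = ((15 + (54 - 18*sqrt(11))) + 8)*6 = ((69 - 18*sqrt(11)) + 8)*6 = (77 - 18*sqrt(11))*6 = 462 - 108*sqrt(11)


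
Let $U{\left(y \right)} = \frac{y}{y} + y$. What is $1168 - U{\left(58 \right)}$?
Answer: $1109$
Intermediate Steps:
$U{\left(y \right)} = 1 + y$
$1168 - U{\left(58 \right)} = 1168 - \left(1 + 58\right) = 1168 - 59 = 1109$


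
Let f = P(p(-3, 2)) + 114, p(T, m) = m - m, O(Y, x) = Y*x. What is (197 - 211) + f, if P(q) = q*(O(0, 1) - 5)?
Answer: 100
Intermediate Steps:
p(T, m) = 0
P(q) = -5*q (P(q) = q*(0*1 - 5) = q*(0 - 5) = q*(-5) = -5*q)
f = 114 (f = -5*0 + 114 = 0 + 114 = 114)
(197 - 211) + f = (197 - 211) + 114 = -14 + 114 = 100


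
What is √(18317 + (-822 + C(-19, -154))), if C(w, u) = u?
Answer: √17341 ≈ 131.69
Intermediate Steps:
√(18317 + (-822 + C(-19, -154))) = √(18317 + (-822 - 154)) = √(18317 - 976) = √17341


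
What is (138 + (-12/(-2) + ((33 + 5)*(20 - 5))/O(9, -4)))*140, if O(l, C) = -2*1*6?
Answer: 13510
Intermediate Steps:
O(l, C) = -12 (O(l, C) = -2*6 = -12)
(138 + (-12/(-2) + ((33 + 5)*(20 - 5))/O(9, -4)))*140 = (138 + (-12/(-2) + ((33 + 5)*(20 - 5))/(-12)))*140 = (138 + (-12*(-½) + (38*15)*(-1/12)))*140 = (138 + (6 + 570*(-1/12)))*140 = (138 + (6 - 95/2))*140 = (138 - 83/2)*140 = (193/2)*140 = 13510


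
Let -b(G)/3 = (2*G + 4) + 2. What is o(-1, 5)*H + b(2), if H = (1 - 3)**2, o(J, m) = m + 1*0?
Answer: -10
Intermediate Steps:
o(J, m) = m (o(J, m) = m + 0 = m)
b(G) = -18 - 6*G (b(G) = -3*((2*G + 4) + 2) = -3*((4 + 2*G) + 2) = -3*(6 + 2*G) = -18 - 6*G)
H = 4 (H = (-2)**2 = 4)
o(-1, 5)*H + b(2) = 5*4 + (-18 - 6*2) = 20 + (-18 - 12) = 20 - 30 = -10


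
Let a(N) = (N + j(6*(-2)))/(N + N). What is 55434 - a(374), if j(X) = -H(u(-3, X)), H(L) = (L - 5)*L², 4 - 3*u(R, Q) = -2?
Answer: 20732123/374 ≈ 55434.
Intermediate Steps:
u(R, Q) = 2 (u(R, Q) = 4/3 - ⅓*(-2) = 4/3 + ⅔ = 2)
H(L) = L²*(-5 + L) (H(L) = (-5 + L)*L² = L²*(-5 + L))
j(X) = 12 (j(X) = -2²*(-5 + 2) = -4*(-3) = -1*(-12) = 12)
a(N) = (12 + N)/(2*N) (a(N) = (N + 12)/(N + N) = (12 + N)/((2*N)) = (12 + N)*(1/(2*N)) = (12 + N)/(2*N))
55434 - a(374) = 55434 - (12 + 374)/(2*374) = 55434 - 386/(2*374) = 55434 - 1*193/374 = 55434 - 193/374 = 20732123/374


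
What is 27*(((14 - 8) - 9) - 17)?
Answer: -540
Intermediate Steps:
27*(((14 - 8) - 9) - 17) = 27*((6 - 9) - 17) = 27*(-3 - 17) = 27*(-20) = -540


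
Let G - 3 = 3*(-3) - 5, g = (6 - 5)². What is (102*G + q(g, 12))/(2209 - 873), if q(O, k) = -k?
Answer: -567/668 ≈ -0.84880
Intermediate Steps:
g = 1 (g = 1² = 1)
G = -11 (G = 3 + (3*(-3) - 5) = 3 + (-9 - 5) = 3 - 14 = -11)
(102*G + q(g, 12))/(2209 - 873) = (102*(-11) - 1*12)/(2209 - 873) = (-1122 - 12)/1336 = -1134*1/1336 = -567/668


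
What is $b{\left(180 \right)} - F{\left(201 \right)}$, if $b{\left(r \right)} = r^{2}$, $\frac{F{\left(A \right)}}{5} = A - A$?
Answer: $32400$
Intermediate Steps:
$F{\left(A \right)} = 0$ ($F{\left(A \right)} = 5 \left(A - A\right) = 5 \cdot 0 = 0$)
$b{\left(180 \right)} - F{\left(201 \right)} = 180^{2} - 0 = 32400 + 0 = 32400$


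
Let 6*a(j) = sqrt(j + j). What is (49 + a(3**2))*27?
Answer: 1323 + 27*sqrt(2)/2 ≈ 1342.1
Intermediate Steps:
a(j) = sqrt(2)*sqrt(j)/6 (a(j) = sqrt(j + j)/6 = sqrt(2*j)/6 = (sqrt(2)*sqrt(j))/6 = sqrt(2)*sqrt(j)/6)
(49 + a(3**2))*27 = (49 + sqrt(2)*sqrt(3**2)/6)*27 = (49 + sqrt(2)*sqrt(9)/6)*27 = (49 + (1/6)*sqrt(2)*3)*27 = (49 + sqrt(2)/2)*27 = 1323 + 27*sqrt(2)/2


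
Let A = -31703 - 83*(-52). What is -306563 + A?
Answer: -333950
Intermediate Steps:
A = -27387 (A = -31703 - 1*(-4316) = -31703 + 4316 = -27387)
-306563 + A = -306563 - 27387 = -333950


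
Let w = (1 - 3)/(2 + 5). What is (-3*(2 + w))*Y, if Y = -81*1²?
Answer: 2916/7 ≈ 416.57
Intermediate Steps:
w = -2/7 ≈ -0.28571
Y = -81 (Y = -81*1 = -81)
(-3*(2 + w))*Y = -3*(2 - 2/7)*(-81) = -3*12/7*(-81) = -36/7*(-81) = 2916/7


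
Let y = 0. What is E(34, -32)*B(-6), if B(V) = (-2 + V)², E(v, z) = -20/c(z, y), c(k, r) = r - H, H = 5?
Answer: 256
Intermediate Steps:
c(k, r) = -5 + r (c(k, r) = r - 1*5 = r - 5 = -5 + r)
E(v, z) = 4 (E(v, z) = -20/(-5 + 0) = -20/(-5) = -20*(-⅕) = 4)
E(34, -32)*B(-6) = 4*(-2 - 6)² = 4*(-8)² = 4*64 = 256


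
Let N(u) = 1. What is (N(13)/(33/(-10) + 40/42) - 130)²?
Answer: 4134490000/243049 ≈ 17011.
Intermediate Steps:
(N(13)/(33/(-10) + 40/42) - 130)² = (1/(33/(-10) + 40/42) - 130)² = (1/(33*(-⅒) + 40*(1/42)) - 130)² = (1/(-33/10 + 20/21) - 130)² = (1/(-493/210) - 130)² = (1*(-210/493) - 130)² = (-210/493 - 130)² = (-64300/493)² = 4134490000/243049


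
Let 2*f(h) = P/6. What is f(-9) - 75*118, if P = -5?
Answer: -106205/12 ≈ -8850.4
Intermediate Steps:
f(h) = -5/12 (f(h) = (-5/6)/2 = (-5*1/6)/2 = (1/2)*(-5/6) = -5/12)
f(-9) - 75*118 = -5/12 - 75*118 = -5/12 - 8850 = -106205/12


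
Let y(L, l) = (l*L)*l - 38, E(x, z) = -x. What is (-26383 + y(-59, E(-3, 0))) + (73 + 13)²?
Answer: -19556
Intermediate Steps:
y(L, l) = -38 + L*l² (y(L, l) = (L*l)*l - 38 = L*l² - 38 = -38 + L*l²)
(-26383 + y(-59, E(-3, 0))) + (73 + 13)² = (-26383 + (-38 - 59*(-1*(-3))²)) + (73 + 13)² = (-26383 + (-38 - 59*3²)) + 86² = (-26383 + (-38 - 59*9)) + 7396 = (-26383 + (-38 - 531)) + 7396 = (-26383 - 569) + 7396 = -26952 + 7396 = -19556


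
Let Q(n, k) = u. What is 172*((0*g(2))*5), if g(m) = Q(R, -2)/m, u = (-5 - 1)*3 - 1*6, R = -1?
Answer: 0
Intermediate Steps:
u = -24 (u = -6*3 - 6 = -18 - 6 = -24)
Q(n, k) = -24
g(m) = -24/m
172*((0*g(2))*5) = 172*((0*(-24/2))*5) = 172*((0*(-24*1/2))*5) = 172*((0*(-12))*5) = 172*(0*5) = 172*0 = 0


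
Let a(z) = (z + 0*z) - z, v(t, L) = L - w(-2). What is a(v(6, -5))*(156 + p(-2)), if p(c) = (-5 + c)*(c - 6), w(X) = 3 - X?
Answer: 0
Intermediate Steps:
v(t, L) = -5 + L (v(t, L) = L - (3 - 1*(-2)) = L - (3 + 2) = L - 1*5 = L - 5 = -5 + L)
p(c) = (-6 + c)*(-5 + c) (p(c) = (-5 + c)*(-6 + c) = (-6 + c)*(-5 + c))
a(z) = 0 (a(z) = (z + 0) - z = z - z = 0)
a(v(6, -5))*(156 + p(-2)) = 0*(156 + (30 + (-2)² - 11*(-2))) = 0*(156 + (30 + 4 + 22)) = 0*(156 + 56) = 0*212 = 0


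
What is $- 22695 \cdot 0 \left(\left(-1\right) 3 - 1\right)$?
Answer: $0$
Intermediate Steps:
$- 22695 \cdot 0 \left(\left(-1\right) 3 - 1\right) = - 22695 \cdot 0 \left(-3 - 1\right) = - 22695 \cdot 0 \left(-4\right) = \left(-22695\right) 0 = 0$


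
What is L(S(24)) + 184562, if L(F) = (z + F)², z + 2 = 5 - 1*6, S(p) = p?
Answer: 185003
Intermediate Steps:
z = -3 (z = -2 + (5 - 1*6) = -2 + (5 - 6) = -2 - 1 = -3)
L(F) = (-3 + F)²
L(S(24)) + 184562 = (-3 + 24)² + 184562 = 21² + 184562 = 441 + 184562 = 185003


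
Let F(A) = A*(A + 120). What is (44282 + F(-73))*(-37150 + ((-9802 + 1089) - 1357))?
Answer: -1928984220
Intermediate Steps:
F(A) = A*(120 + A)
(44282 + F(-73))*(-37150 + ((-9802 + 1089) - 1357)) = (44282 - 73*(120 - 73))*(-37150 + ((-9802 + 1089) - 1357)) = (44282 - 73*47)*(-37150 + (-8713 - 1357)) = (44282 - 3431)*(-37150 - 10070) = 40851*(-47220) = -1928984220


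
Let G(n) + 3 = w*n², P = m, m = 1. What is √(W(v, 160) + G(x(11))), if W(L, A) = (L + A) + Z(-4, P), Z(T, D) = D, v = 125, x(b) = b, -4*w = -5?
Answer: 3*√193/2 ≈ 20.839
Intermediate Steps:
w = 5/4 (w = -¼*(-5) = 5/4 ≈ 1.2500)
P = 1
W(L, A) = 1 + A + L (W(L, A) = (L + A) + 1 = (A + L) + 1 = 1 + A + L)
G(n) = -3 + 5*n²/4
√(W(v, 160) + G(x(11))) = √((1 + 160 + 125) + (-3 + (5/4)*11²)) = √(286 + (-3 + (5/4)*121)) = √(286 + (-3 + 605/4)) = √(286 + 593/4) = √(1737/4) = 3*√193/2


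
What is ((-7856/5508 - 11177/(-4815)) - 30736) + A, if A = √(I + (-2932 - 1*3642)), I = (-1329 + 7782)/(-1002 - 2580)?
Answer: -22642398179/736695 + I*√1041633262/398 ≈ -30735.0 + 81.091*I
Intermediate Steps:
I = -717/398 (I = 6453/(-3582) = 6453*(-1/3582) = -717/398 ≈ -1.8015)
A = I*√1041633262/398 (A = √(-717/398 + (-2932 - 1*3642)) = √(-717/398 + (-2932 - 3642)) = √(-717/398 - 6574) = √(-2617169/398) = I*√1041633262/398 ≈ 81.091*I)
((-7856/5508 - 11177/(-4815)) - 30736) + A = ((-7856/5508 - 11177/(-4815)) - 30736) + I*√1041633262/398 = ((-7856*1/5508 - 11177*(-1/4815)) - 30736) + I*√1041633262/398 = ((-1964/1377 + 11177/4815) - 30736) + I*√1041633262/398 = (659341/736695 - 30736) + I*√1041633262/398 = -22642398179/736695 + I*√1041633262/398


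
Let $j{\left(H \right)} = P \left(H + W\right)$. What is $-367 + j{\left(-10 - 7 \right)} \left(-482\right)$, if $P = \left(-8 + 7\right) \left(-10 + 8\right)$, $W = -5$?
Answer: $20841$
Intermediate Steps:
$P = 2$ ($P = \left(-1\right) \left(-2\right) = 2$)
$j{\left(H \right)} = -10 + 2 H$ ($j{\left(H \right)} = 2 \left(H - 5\right) = 2 \left(-5 + H\right) = -10 + 2 H$)
$-367 + j{\left(-10 - 7 \right)} \left(-482\right) = -367 + \left(-10 + 2 \left(-10 - 7\right)\right) \left(-482\right) = -367 + \left(-10 + 2 \left(-17\right)\right) \left(-482\right) = -367 + \left(-10 - 34\right) \left(-482\right) = -367 - -21208 = -367 + 21208 = 20841$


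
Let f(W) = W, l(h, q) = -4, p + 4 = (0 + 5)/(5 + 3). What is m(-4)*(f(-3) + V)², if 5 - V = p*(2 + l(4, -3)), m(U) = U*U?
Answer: 361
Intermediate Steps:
p = -27/8 (p = -4 + (0 + 5)/(5 + 3) = -4 + 5/8 = -27/8 ≈ -3.3750)
m(U) = U²
V = -7/4 (V = 5 - (-27)*(2 - 4)/8 = 5 - (-27)*(-2)/8 = 5 - 1*27/4 = 5 - 27/4 = -7/4 ≈ -1.7500)
m(-4)*(f(-3) + V)² = (-4)²*(-3 - 7/4)² = 16*(-19/4)² = 16*(361/16) = 361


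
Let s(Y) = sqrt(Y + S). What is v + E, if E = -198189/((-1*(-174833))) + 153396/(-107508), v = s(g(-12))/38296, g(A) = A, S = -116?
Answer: -4010465490/1566328847 + I*sqrt(2)/4787 ≈ -2.5604 + 0.00029543*I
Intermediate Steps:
s(Y) = sqrt(-116 + Y) (s(Y) = sqrt(Y - 116) = sqrt(-116 + Y))
v = I*sqrt(2)/4787 (v = sqrt(-116 - 12)/38296 = sqrt(-128)*(1/38296) = (8*I*sqrt(2))*(1/38296) = I*sqrt(2)/4787 ≈ 0.00029543*I)
E = -4010465490/1566328847 (E = -198189/174833 + 153396*(-1/107508) = -198189*1/174833 - 12783/8959 = -198189/174833 - 12783/8959 = -4010465490/1566328847 ≈ -2.5604)
v + E = I*sqrt(2)/4787 - 4010465490/1566328847 = -4010465490/1566328847 + I*sqrt(2)/4787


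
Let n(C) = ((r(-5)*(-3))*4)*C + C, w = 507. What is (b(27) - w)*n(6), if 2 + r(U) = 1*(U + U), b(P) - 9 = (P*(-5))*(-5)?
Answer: 153990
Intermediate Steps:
b(P) = 9 + 25*P (b(P) = 9 + (P*(-5))*(-5) = 9 - 5*P*(-5) = 9 + 25*P)
r(U) = -2 + 2*U (r(U) = -2 + 1*(U + U) = -2 + 1*(2*U) = -2 + 2*U)
n(C) = 145*C (n(C) = (((-2 + 2*(-5))*(-3))*4)*C + C = (((-2 - 10)*(-3))*4)*C + C = (-12*(-3)*4)*C + C = (36*4)*C + C = 144*C + C = 145*C)
(b(27) - w)*n(6) = ((9 + 25*27) - 1*507)*(145*6) = ((9 + 675) - 507)*870 = (684 - 507)*870 = 177*870 = 153990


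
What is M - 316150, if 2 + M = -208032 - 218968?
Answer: -743152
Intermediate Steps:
M = -427002 (M = -2 + (-208032 - 218968) = -2 - 427000 = -427002)
M - 316150 = -427002 - 316150 = -743152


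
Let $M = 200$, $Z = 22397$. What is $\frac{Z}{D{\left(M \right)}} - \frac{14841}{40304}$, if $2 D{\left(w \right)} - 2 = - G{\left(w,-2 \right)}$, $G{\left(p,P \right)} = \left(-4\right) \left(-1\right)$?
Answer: $- \frac{902703529}{40304} \approx -22397.0$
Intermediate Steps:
$G{\left(p,P \right)} = 4$
$D{\left(w \right)} = -1$ ($D{\left(w \right)} = 1 + \frac{\left(-1\right) 4}{2} = 1 + \frac{1}{2} \left(-4\right) = 1 - 2 = -1$)
$\frac{Z}{D{\left(M \right)}} - \frac{14841}{40304} = \frac{22397}{-1} - \frac{14841}{40304} = 22397 \left(-1\right) - \frac{14841}{40304} = -22397 - \frac{14841}{40304} = - \frac{902703529}{40304}$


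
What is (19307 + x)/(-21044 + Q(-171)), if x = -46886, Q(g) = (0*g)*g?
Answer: 27579/21044 ≈ 1.3105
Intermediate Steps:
Q(g) = 0 (Q(g) = 0*g = 0)
(19307 + x)/(-21044 + Q(-171)) = (19307 - 46886)/(-21044 + 0) = -27579/(-21044) = -27579*(-1/21044) = 27579/21044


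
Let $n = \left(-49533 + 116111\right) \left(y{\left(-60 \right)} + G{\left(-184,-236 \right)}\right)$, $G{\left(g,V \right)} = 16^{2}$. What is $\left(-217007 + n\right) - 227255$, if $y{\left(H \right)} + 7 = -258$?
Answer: $-1043464$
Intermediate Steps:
$y{\left(H \right)} = -265$ ($y{\left(H \right)} = -7 - 258 = -265$)
$G{\left(g,V \right)} = 256$
$n = -599202$ ($n = \left(-49533 + 116111\right) \left(-265 + 256\right) = 66578 \left(-9\right) = -599202$)
$\left(-217007 + n\right) - 227255 = \left(-217007 - 599202\right) - 227255 = -816209 - 227255 = -1043464$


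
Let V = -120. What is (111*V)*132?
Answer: -1758240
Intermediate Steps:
(111*V)*132 = (111*(-120))*132 = -13320*132 = -1758240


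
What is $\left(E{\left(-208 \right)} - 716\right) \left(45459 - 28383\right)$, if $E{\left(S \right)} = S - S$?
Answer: $-12226416$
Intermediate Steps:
$E{\left(S \right)} = 0$
$\left(E{\left(-208 \right)} - 716\right) \left(45459 - 28383\right) = \left(0 - 716\right) \left(45459 - 28383\right) = \left(-716\right) 17076 = -12226416$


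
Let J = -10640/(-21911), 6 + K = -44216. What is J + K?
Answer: -968937602/21911 ≈ -44222.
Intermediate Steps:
K = -44222 (K = -6 - 44216 = -44222)
J = 10640/21911 (J = -10640*(-1/21911) = 10640/21911 ≈ 0.48560)
J + K = 10640/21911 - 44222 = -968937602/21911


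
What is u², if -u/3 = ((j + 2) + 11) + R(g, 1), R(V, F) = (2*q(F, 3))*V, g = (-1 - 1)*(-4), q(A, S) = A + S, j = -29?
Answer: 20736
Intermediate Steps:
g = 8 (g = -2*(-4) = 8)
R(V, F) = V*(6 + 2*F) (R(V, F) = (2*(F + 3))*V = (2*(3 + F))*V = (6 + 2*F)*V = V*(6 + 2*F))
u = -144 (u = -3*(((-29 + 2) + 11) + 2*8*(3 + 1)) = -3*((-27 + 11) + 2*8*4) = -3*(-16 + 64) = -3*48 = -144)
u² = (-144)² = 20736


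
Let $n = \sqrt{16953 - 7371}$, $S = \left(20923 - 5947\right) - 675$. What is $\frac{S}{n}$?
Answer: $\frac{4767 \sqrt{9582}}{3194} \approx 146.1$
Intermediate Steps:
$S = 14301$ ($S = \left(20923 - 5947\right) - 675 = 14976 - 675 = 14301$)
$n = \sqrt{9582} \approx 97.888$
$\frac{S}{n} = \frac{14301}{\sqrt{9582}} = 14301 \frac{\sqrt{9582}}{9582} = \frac{4767 \sqrt{9582}}{3194}$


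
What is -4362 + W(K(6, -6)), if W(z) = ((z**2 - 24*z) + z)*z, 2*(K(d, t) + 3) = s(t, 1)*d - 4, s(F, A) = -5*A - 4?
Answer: -60682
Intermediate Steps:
s(F, A) = -4 - 5*A
K(d, t) = -5 - 9*d/2 (K(d, t) = -3 + ((-4 - 5*1)*d - 4)/2 = -3 + ((-4 - 5)*d - 4)/2 = -3 + (-9*d - 4)/2 = -3 + (-4 - 9*d)/2 = -3 + (-2 - 9*d/2) = -5 - 9*d/2)
W(z) = z*(z**2 - 23*z) (W(z) = (z**2 - 23*z)*z = z*(z**2 - 23*z))
-4362 + W(K(6, -6)) = -4362 + (-5 - 9/2*6)**2*(-23 + (-5 - 9/2*6)) = -4362 + (-5 - 27)**2*(-23 + (-5 - 27)) = -4362 + (-32)**2*(-23 - 32) = -4362 + 1024*(-55) = -4362 - 56320 = -60682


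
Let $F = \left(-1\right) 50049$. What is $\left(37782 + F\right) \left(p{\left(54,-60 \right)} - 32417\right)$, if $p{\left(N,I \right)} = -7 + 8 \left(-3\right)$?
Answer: $398039616$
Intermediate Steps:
$p{\left(N,I \right)} = -31$ ($p{\left(N,I \right)} = -7 - 24 = -31$)
$F = -50049$
$\left(37782 + F\right) \left(p{\left(54,-60 \right)} - 32417\right) = \left(37782 - 50049\right) \left(-31 - 32417\right) = \left(-12267\right) \left(-32448\right) = 398039616$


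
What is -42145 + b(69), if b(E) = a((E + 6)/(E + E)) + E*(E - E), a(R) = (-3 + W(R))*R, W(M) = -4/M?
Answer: -1938929/46 ≈ -42151.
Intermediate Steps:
a(R) = R*(-3 - 4/R) (a(R) = (-3 - 4/R)*R = R*(-3 - 4/R))
b(E) = -4 - 3*(6 + E)/(2*E) (b(E) = (-4 - 3*(E + 6)/(E + E)) + E*(E - E) = (-4 - 3*(6 + E)/(2*E)) + E*0 = (-4 - 3*(6 + E)*1/(2*E)) + 0 = (-4 - 3*(6 + E)/(2*E)) + 0 = -4 - 3*(6 + E)/(2*E))
-42145 + b(69) = -42145 + (-11/2 - 9/69) = -42145 + (-11/2 - 9*1/69) = -42145 + (-11/2 - 3/23) = -42145 - 259/46 = -1938929/46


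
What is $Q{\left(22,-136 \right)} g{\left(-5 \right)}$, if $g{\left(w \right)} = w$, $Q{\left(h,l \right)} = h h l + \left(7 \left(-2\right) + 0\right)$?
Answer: $329190$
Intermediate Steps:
$Q{\left(h,l \right)} = -14 + l h^{2}$ ($Q{\left(h,l \right)} = h^{2} l + \left(-14 + 0\right) = l h^{2} - 14 = -14 + l h^{2}$)
$Q{\left(22,-136 \right)} g{\left(-5 \right)} = \left(-14 - 136 \cdot 22^{2}\right) \left(-5\right) = \left(-14 - 65824\right) \left(-5\right) = \left(-65838\right) \left(-5\right) = 329190$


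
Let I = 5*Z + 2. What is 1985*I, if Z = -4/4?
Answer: -5955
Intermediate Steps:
Z = -1 (Z = -4*¼ = -1)
I = -3 (I = 5*(-1) + 2 = -5 + 2 = -3)
1985*I = 1985*(-3) = -5955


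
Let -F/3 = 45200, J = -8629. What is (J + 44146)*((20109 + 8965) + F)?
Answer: -3783483942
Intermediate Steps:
F = -135600 (F = -3*45200 = -135600)
(J + 44146)*((20109 + 8965) + F) = (-8629 + 44146)*((20109 + 8965) - 135600) = 35517*(29074 - 135600) = 35517*(-106526) = -3783483942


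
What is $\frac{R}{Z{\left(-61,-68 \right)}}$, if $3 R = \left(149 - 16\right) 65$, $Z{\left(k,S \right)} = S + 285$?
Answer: $\frac{1235}{93} \approx 13.28$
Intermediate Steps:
$Z{\left(k,S \right)} = 285 + S$
$R = \frac{8645}{3}$ ($R = \frac{\left(149 - 16\right) 65}{3} = \frac{133 \cdot 65}{3} = \frac{1}{3} \cdot 8645 = \frac{8645}{3} \approx 2881.7$)
$\frac{R}{Z{\left(-61,-68 \right)}} = \frac{8645}{3 \left(285 - 68\right)} = \frac{8645}{3 \cdot 217} = \frac{8645}{3} \cdot \frac{1}{217} = \frac{1235}{93}$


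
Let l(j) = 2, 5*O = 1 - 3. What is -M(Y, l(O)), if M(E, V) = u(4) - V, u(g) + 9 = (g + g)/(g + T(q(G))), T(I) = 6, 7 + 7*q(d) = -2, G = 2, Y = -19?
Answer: 51/5 ≈ 10.200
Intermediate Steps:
q(d) = -9/7 (q(d) = -1 + (⅐)*(-2) = -1 - 2/7 = -9/7)
O = -⅖ (O = (1 - 3)/5 = (⅕)*(-2) = -⅖ ≈ -0.40000)
u(g) = -9 + 2*g/(6 + g) (u(g) = -9 + (g + g)/(g + 6) = -9 + (2*g)/(6 + g) = -9 + 2*g/(6 + g))
M(E, V) = -41/5 - V (M(E, V) = (-54 - 7*4)/(6 + 4) - V = (-54 - 28)/10 - V = (⅒)*(-82) - V = -41/5 - V)
-M(Y, l(O)) = -(-41/5 - 1*2) = -(-41/5 - 2) = -1*(-51/5) = 51/5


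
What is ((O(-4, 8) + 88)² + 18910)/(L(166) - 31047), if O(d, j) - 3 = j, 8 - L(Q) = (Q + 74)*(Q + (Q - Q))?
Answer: -28711/70879 ≈ -0.40507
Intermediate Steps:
L(Q) = 8 - Q*(74 + Q) (L(Q) = 8 - (Q + 74)*(Q + (Q - Q)) = 8 - (74 + Q)*(Q + 0) = 8 - (74 + Q)*Q = 8 - Q*(74 + Q))
O(d, j) = 3 + j
((O(-4, 8) + 88)² + 18910)/(L(166) - 31047) = (((3 + 8) + 88)² + 18910)/((8 - 1*166² - 74*166) - 31047) = ((11 + 88)² + 18910)/((8 - 1*27556 - 12284) - 31047) = (99² + 18910)/((8 - 27556 - 12284) - 31047) = (9801 + 18910)/(-39832 - 31047) = 28711/(-70879) = 28711*(-1/70879) = -28711/70879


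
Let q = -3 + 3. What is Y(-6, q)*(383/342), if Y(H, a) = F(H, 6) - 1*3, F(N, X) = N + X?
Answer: -383/114 ≈ -3.3596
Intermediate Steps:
q = 0
Y(H, a) = 3 + H (Y(H, a) = (H + 6) - 1*3 = (6 + H) - 3 = 3 + H)
Y(-6, q)*(383/342) = (3 - 6)*(383/342) = -1149/342 = -3*383/342 = -383/114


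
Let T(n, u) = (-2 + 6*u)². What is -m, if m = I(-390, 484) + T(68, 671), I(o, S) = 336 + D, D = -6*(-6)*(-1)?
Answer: -16192876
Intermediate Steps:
D = -36 (D = 36*(-1) = -36)
I(o, S) = 300 (I(o, S) = 336 - 36 = 300)
m = 16192876 (m = 300 + 4*(-1 + 3*671)² = 300 + 4*(-1 + 2013)² = 300 + 4*2012² = 300 + 4*4048144 = 300 + 16192576 = 16192876)
-m = -1*16192876 = -16192876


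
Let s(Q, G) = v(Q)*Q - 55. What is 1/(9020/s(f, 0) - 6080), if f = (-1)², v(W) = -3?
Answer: -29/180830 ≈ -0.00016037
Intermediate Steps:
f = 1
s(Q, G) = -55 - 3*Q (s(Q, G) = -3*Q - 55 = -55 - 3*Q)
1/(9020/s(f, 0) - 6080) = 1/(9020/(-55 - 3*1) - 6080) = 1/(9020/(-55 - 3) - 6080) = 1/(9020/(-58) - 6080) = 1/(9020*(-1/58) - 6080) = 1/(-4510/29 - 6080) = 1/(-180830/29) = -29/180830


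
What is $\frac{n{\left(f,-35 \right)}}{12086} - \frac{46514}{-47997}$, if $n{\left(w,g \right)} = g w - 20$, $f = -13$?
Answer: $\frac{583046899}{580091742} \approx 1.0051$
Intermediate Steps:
$n{\left(w,g \right)} = -20 + g w$
$\frac{n{\left(f,-35 \right)}}{12086} - \frac{46514}{-47997} = \frac{-20 - -455}{12086} - \frac{46514}{-47997} = \left(-20 + 455\right) \frac{1}{12086} - - \frac{46514}{47997} = 435 \cdot \frac{1}{12086} + \frac{46514}{47997} = \frac{435}{12086} + \frac{46514}{47997} = \frac{583046899}{580091742}$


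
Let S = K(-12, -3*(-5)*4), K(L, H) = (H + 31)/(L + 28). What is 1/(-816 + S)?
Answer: -16/12965 ≈ -0.0012341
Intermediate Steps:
K(L, H) = (31 + H)/(28 + L)
S = 91/16 (S = (31 - 3*(-5)*4)/(28 - 12) = (31 + 15*4)/16 = (31 + 60)/16 = (1/16)*91 = 91/16 ≈ 5.6875)
1/(-816 + S) = 1/(-816 + 91/16) = 1/(-12965/16) = -16/12965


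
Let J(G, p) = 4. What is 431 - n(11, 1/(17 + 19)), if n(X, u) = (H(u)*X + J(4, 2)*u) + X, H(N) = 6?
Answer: 3185/9 ≈ 353.89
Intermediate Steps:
n(X, u) = 4*u + 7*X (n(X, u) = (6*X + 4*u) + X = (4*u + 6*X) + X = 4*u + 7*X)
431 - n(11, 1/(17 + 19)) = 431 - (4/(17 + 19) + 7*11) = 431 - (4/36 + 77) = 431 - (4*(1/36) + 77) = 431 - (⅑ + 77) = 431 - 1*694/9 = 431 - 694/9 = 3185/9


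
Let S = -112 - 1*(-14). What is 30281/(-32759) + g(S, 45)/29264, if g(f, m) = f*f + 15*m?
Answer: -549413423/958659376 ≈ -0.57311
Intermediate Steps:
S = -98 (S = -112 + 14 = -98)
g(f, m) = f**2 + 15*m
30281/(-32759) + g(S, 45)/29264 = 30281/(-32759) + ((-98)**2 + 15*45)/29264 = 30281*(-1/32759) + (9604 + 675)*(1/29264) = -30281/32759 + 10279*(1/29264) = -30281/32759 + 10279/29264 = -549413423/958659376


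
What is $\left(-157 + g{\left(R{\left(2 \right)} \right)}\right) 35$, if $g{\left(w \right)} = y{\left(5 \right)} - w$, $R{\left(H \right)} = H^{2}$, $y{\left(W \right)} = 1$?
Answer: $-5600$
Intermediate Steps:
$g{\left(w \right)} = 1 - w$
$\left(-157 + g{\left(R{\left(2 \right)} \right)}\right) 35 = \left(-157 + \left(1 - 2^{2}\right)\right) 35 = \left(-157 + \left(1 - 4\right)\right) 35 = \left(-157 - 3\right) 35 = \left(-160\right) 35 = -5600$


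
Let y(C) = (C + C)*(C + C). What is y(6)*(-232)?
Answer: -33408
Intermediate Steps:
y(C) = 4*C² (y(C) = (2*C)*(2*C) = 4*C²)
y(6)*(-232) = (4*6²)*(-232) = (4*36)*(-232) = 144*(-232) = -33408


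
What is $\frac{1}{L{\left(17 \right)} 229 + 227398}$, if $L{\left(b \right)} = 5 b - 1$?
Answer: $\frac{1}{246634} \approx 4.0546 \cdot 10^{-6}$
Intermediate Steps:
$L{\left(b \right)} = -1 + 5 b$
$\frac{1}{L{\left(17 \right)} 229 + 227398} = \frac{1}{\left(-1 + 5 \cdot 17\right) 229 + 227398} = \frac{1}{\left(-1 + 85\right) 229 + 227398} = \frac{1}{84 \cdot 229 + 227398} = \frac{1}{19236 + 227398} = \frac{1}{246634}$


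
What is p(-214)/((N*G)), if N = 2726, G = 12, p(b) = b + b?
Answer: -107/8178 ≈ -0.013084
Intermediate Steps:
p(b) = 2*b
p(-214)/((N*G)) = (2*(-214))/((2726*12)) = -428/32712 = -428*1/32712 = -107/8178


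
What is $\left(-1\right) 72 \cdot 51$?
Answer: $-3672$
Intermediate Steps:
$\left(-1\right) 72 \cdot 51 = \left(-72\right) 51 = -3672$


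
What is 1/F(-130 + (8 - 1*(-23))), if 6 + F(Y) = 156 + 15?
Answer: 1/165 ≈ 0.0060606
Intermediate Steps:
F(Y) = 165 (F(Y) = -6 + (156 + 15) = -6 + 171 = 165)
1/F(-130 + (8 - 1*(-23))) = 1/165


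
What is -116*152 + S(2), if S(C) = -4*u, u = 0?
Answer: -17632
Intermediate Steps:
S(C) = 0 (S(C) = -4*0 = 0)
-116*152 + S(2) = -116*152 + 0 = -17632 + 0 = -17632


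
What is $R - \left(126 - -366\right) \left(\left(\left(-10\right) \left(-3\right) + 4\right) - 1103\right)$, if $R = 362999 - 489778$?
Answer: $399169$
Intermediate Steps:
$R = -126779$ ($R = 362999 - 489778 = -126779$)
$R - \left(126 - -366\right) \left(\left(\left(-10\right) \left(-3\right) + 4\right) - 1103\right) = -126779 - \left(126 - -366\right) \left(\left(\left(-10\right) \left(-3\right) + 4\right) - 1103\right) = -126779 - \left(126 + 366\right) \left(\left(30 + 4\right) - 1103\right) = -126779 - 492 \left(34 - 1103\right) = -126779 - 492 \left(-1069\right) = -126779 - -525948 = -126779 + 525948 = 399169$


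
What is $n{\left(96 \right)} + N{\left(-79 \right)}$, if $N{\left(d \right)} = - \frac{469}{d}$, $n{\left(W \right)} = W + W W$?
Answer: $\frac{736117}{79} \approx 9317.9$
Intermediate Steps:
$n{\left(W \right)} = W + W^{2}$
$n{\left(96 \right)} + N{\left(-79 \right)} = 96 \left(1 + 96\right) - \frac{469}{-79} = 96 \cdot 97 - - \frac{469}{79} = 9312 + \frac{469}{79} = \frac{736117}{79}$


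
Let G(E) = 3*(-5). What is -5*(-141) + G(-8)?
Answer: 690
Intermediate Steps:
G(E) = -15
-5*(-141) + G(-8) = -5*(-141) - 15 = 705 - 15 = 690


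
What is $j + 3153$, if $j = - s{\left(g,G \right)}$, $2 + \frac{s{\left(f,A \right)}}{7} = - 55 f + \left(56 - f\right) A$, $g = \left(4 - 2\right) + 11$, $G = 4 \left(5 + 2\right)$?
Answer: $-256$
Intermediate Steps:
$G = 28$ ($G = 4 \cdot 7 = 28$)
$g = 13$ ($g = 2 + 11 = 13$)
$s{\left(f,A \right)} = -14 - 385 f + 7 A \left(56 - f\right)$ ($s{\left(f,A \right)} = -14 + 7 \left(- 55 f + \left(56 - f\right) A\right) = -14 + 7 \left(- 55 f + A \left(56 - f\right)\right) = -14 + \left(- 385 f + 7 A \left(56 - f\right)\right) = -14 - 385 f + 7 A \left(56 - f\right)$)
$j = -3409$ ($j = - (-14 - 5005 + 392 \cdot 28 - 196 \cdot 13) = - (-14 - 5005 + 10976 - 2548) = \left(-1\right) 3409 = -3409$)
$j + 3153 = -3409 + 3153 = -256$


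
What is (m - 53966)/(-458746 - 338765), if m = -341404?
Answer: 131790/265837 ≈ 0.49575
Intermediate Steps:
(m - 53966)/(-458746 - 338765) = (-341404 - 53966)/(-458746 - 338765) = -395370/(-797511) = -395370*(-1/797511) = 131790/265837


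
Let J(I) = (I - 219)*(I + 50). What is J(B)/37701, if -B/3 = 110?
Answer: 17080/4189 ≈ 4.0773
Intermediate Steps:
B = -330 (B = -3*110 = -330)
J(I) = (-219 + I)*(50 + I)
J(B)/37701 = (-10950 + (-330)**2 - 169*(-330))/37701 = (-10950 + 108900 + 55770)*(1/37701) = 153720*(1/37701) = 17080/4189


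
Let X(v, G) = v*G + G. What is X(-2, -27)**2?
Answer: 729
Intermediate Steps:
X(v, G) = G + G*v (X(v, G) = G*v + G = G + G*v)
X(-2, -27)**2 = (-27*(1 - 2))**2 = (-27*(-1))**2 = 27**2 = 729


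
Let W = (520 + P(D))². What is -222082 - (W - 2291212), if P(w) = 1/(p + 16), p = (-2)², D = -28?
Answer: 719471199/400 ≈ 1.7987e+6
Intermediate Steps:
p = 4
P(w) = 1/20 (P(w) = 1/(4 + 16) = 1/20)
W = 108180801/400 (W = (520 + 1/20)² = (10401/20)² = 108180801/400 ≈ 2.7045e+5)
-222082 - (W - 2291212) = -222082 - (108180801/400 - 2291212) = -222082 - 1*(-808303999/400) = -222082 + 808303999/400 = 719471199/400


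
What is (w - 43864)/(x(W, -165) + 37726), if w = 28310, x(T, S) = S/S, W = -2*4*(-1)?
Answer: -15554/37727 ≈ -0.41228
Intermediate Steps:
W = 8 (W = -8*(-1) = 8)
x(T, S) = 1
(w - 43864)/(x(W, -165) + 37726) = (28310 - 43864)/(1 + 37726) = -15554/37727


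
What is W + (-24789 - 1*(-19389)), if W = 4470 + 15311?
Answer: 14381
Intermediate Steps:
W = 19781
W + (-24789 - 1*(-19389)) = 19781 + (-24789 - 1*(-19389)) = 19781 + (-24789 + 19389) = 19781 - 5400 = 14381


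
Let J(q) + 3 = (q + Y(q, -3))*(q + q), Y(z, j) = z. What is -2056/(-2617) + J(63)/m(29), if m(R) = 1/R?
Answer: 1204651645/2617 ≈ 4.6032e+5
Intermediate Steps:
J(q) = -3 + 4*q**2 (J(q) = -3 + (q + q)*(q + q) = -3 + (2*q)*(2*q) = -3 + 4*q**2)
-2056/(-2617) + J(63)/m(29) = -2056/(-2617) + (-3 + 4*63**2)/(1/29) = -2056*(-1/2617) + (-3 + 4*3969)/(1/29) = 2056/2617 + (-3 + 15876)*29 = 2056/2617 + 15873*29 = 2056/2617 + 460317 = 1204651645/2617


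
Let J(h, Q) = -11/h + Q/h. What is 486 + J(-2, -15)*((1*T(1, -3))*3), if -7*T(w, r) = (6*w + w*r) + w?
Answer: 3246/7 ≈ 463.71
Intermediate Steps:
T(w, r) = -w - r*w/7 (T(w, r) = -((6*w + w*r) + w)/7 = -((6*w + r*w) + w)/7 = -(7*w + r*w)/7 = -w - r*w/7)
486 + J(-2, -15)*((1*T(1, -3))*3) = 486 + ((-11 - 15)/(-2))*((1*(-⅐*1*(7 - 3)))*3) = 486 + (-½*(-26))*((1*(-⅐*1*4))*3) = 486 + 13*((1*(-4/7))*3) = 486 + 13*(-4/7*3) = 486 + 13*(-12/7) = 486 - 156/7 = 3246/7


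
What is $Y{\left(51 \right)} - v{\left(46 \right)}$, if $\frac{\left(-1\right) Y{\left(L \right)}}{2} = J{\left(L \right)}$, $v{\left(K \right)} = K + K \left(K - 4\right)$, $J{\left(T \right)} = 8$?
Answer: $-1994$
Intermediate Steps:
$v{\left(K \right)} = K + K \left(-4 + K\right)$
$Y{\left(L \right)} = -16$ ($Y{\left(L \right)} = \left(-2\right) 8 = -16$)
$Y{\left(51 \right)} - v{\left(46 \right)} = -16 - 46 \left(-3 + 46\right) = -16 - 46 \cdot 43 = -16 - 1978 = -1994$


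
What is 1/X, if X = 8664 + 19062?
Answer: 1/27726 ≈ 3.6067e-5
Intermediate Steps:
X = 27726
1/X = 1/27726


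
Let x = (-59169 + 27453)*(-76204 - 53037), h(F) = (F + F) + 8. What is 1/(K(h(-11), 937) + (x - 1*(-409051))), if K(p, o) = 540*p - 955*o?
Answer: 1/4098514212 ≈ 2.4399e-10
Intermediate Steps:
h(F) = 8 + 2*F (h(F) = 2*F + 8 = 8 + 2*F)
K(p, o) = -955*o + 540*p
x = 4099007556 (x = -31716*(-129241) = 4099007556)
1/(K(h(-11), 937) + (x - 1*(-409051))) = 1/((-955*937 + 540*(8 + 2*(-11))) + (4099007556 - 1*(-409051))) = 1/((-894835 + 540*(8 - 22)) + (4099007556 + 409051)) = 1/((-894835 + 540*(-14)) + 4099416607) = 1/((-894835 - 7560) + 4099416607) = 1/(-902395 + 4099416607) = 1/4098514212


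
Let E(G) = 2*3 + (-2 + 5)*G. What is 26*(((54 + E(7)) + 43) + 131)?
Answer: 6630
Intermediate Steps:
E(G) = 6 + 3*G
26*(((54 + E(7)) + 43) + 131) = 26*(((54 + (6 + 3*7)) + 43) + 131) = 26*(((54 + (6 + 21)) + 43) + 131) = 26*(((54 + 27) + 43) + 131) = 26*((81 + 43) + 131) = 26*(124 + 131) = 26*255 = 6630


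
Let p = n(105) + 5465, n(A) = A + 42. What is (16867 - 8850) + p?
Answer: 13629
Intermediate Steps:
n(A) = 42 + A
p = 5612 (p = (42 + 105) + 5465 = 147 + 5465 = 5612)
(16867 - 8850) + p = (16867 - 8850) + 5612 = 8017 + 5612 = 13629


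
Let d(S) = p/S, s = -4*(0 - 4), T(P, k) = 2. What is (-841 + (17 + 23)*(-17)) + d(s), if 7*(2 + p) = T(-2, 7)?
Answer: -42591/28 ≈ -1521.1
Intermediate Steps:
p = -12/7 (p = -2 + (⅐)*2 = -2 + 2/7 = -12/7 ≈ -1.7143)
s = 16 (s = -4*(-4) = 16)
d(S) = -12/(7*S)
(-841 + (17 + 23)*(-17)) + d(s) = (-841 + (17 + 23)*(-17)) - 12/7/16 = (-841 + 40*(-17)) - 12/7*1/16 = (-841 - 680) - 3/28 = -1521 - 3/28 = -42591/28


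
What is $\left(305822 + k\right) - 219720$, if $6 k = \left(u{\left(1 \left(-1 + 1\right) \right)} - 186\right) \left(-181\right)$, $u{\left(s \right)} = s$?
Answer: $91713$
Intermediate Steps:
$k = 5611$ ($k = \frac{\left(1 \left(-1 + 1\right) - 186\right) \left(-181\right)}{6} = \frac{\left(1 \cdot 0 - 186\right) \left(-181\right)}{6} = \frac{\left(0 - 186\right) \left(-181\right)}{6} = \frac{\left(-186\right) \left(-181\right)}{6} = \frac{1}{6} \cdot 33666 = 5611$)
$\left(305822 + k\right) - 219720 = \left(305822 + 5611\right) - 219720 = 311433 - 219720 = 91713$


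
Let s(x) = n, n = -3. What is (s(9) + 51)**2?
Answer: 2304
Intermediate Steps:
s(x) = -3
(s(9) + 51)**2 = (-3 + 51)**2 = 48**2 = 2304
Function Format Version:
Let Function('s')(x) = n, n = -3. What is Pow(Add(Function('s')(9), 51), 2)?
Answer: 2304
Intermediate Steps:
Function('s')(x) = -3
Pow(Add(Function('s')(9), 51), 2) = Pow(Add(-3, 51), 2) = Pow(48, 2) = 2304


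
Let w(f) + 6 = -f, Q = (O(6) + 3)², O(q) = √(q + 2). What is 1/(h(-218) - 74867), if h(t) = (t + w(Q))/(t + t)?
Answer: -14231812156/1065485214016153 - 5232*√2/1065485214016153 ≈ -1.3357e-5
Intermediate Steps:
O(q) = √(2 + q)
Q = (3 + 2*√2)² (Q = (√(2 + 6) + 3)² = (√8 + 3)² = (2*√2 + 3)² = (3 + 2*√2)² ≈ 33.971)
w(f) = -6 - f
h(t) = (-23 + t - 12*√2)/(2*t) (h(t) = (t + (-6 - (17 + 12*√2)))/(t + t) = (t + (-6 + (-17 - 12*√2)))/((2*t)) = (t + (-23 - 12*√2))*(1/(2*t)) = (-23 + t - 12*√2)*(1/(2*t)) = (-23 + t - 12*√2)/(2*t))
1/(h(-218) - 74867) = 1/((½)*(-23 - 218 - 12*√2)/(-218) - 74867) = 1/((½)*(-1/218)*(-241 - 12*√2) - 74867) = 1/((241/436 + 3*√2/109) - 74867) = 1/(-32641771/436 + 3*√2/109)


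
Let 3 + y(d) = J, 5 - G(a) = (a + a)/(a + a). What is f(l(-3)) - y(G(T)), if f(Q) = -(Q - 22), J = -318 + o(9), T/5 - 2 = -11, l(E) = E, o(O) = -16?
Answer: 362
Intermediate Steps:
T = -45 (T = 10 + 5*(-11) = 10 - 55 = -45)
G(a) = 4 (G(a) = 5 - (a + a)/(a + a) = 5 - 2*a/(2*a) = 5 - 2*a*1/(2*a) = 5 - 1*1 = 5 - 1 = 4)
J = -334 (J = -318 - 16 = -334)
f(Q) = 22 - Q (f(Q) = -(-22 + Q) = 22 - Q)
y(d) = -337 (y(d) = -3 - 334 = -337)
f(l(-3)) - y(G(T)) = (22 - 1*(-3)) - 1*(-337) = (22 + 3) + 337 = 25 + 337 = 362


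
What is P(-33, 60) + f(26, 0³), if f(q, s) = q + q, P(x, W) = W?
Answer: 112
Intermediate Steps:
f(q, s) = 2*q
P(-33, 60) + f(26, 0³) = 60 + 2*26 = 60 + 52 = 112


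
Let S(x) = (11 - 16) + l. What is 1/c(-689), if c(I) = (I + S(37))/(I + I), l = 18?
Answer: 53/26 ≈ 2.0385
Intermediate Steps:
S(x) = 13 (S(x) = (11 - 16) + 18 = -5 + 18 = 13)
c(I) = (13 + I)/(2*I) (c(I) = (I + 13)/(I + I) = (13 + I)/((2*I)) = (13 + I)*(1/(2*I)) = (13 + I)/(2*I))
1/c(-689) = 1/((1/2)*(13 - 689)/(-689)) = 1/((1/2)*(-1/689)*(-676)) = 1/(26/53) = 53/26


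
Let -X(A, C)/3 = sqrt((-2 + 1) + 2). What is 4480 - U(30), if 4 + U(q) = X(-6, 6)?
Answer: 4487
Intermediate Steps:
X(A, C) = -3 (X(A, C) = -3*sqrt((-2 + 1) + 2) = -3*sqrt(-1 + 2) = -3*sqrt(1) = -3*1 = -3)
U(q) = -7 (U(q) = -4 - 3 = -7)
4480 - U(30) = 4480 - 1*(-7) = 4480 + 7 = 4487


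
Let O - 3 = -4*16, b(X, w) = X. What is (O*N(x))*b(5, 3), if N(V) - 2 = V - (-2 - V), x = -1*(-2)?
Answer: -2440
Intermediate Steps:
x = 2
O = -61 (O = 3 - 4*16 = 3 - 64 = -61)
N(V) = 4 + 2*V (N(V) = 2 + (V - (-2 - V)) = 2 + (V + (2 + V)) = 2 + (2 + 2*V) = 4 + 2*V)
(O*N(x))*b(5, 3) = -61*(4 + 2*2)*5 = -61*(4 + 4)*5 = -61*8*5 = -488*5 = -2440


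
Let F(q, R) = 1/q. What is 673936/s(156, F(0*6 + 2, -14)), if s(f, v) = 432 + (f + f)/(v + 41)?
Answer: 3496043/2280 ≈ 1533.4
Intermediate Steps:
s(f, v) = 432 + 2*f/(41 + v) (s(f, v) = 432 + (2*f)/(41 + v) = 432 + 2*f/(41 + v))
673936/s(156, F(0*6 + 2, -14)) = 673936/((2*(8856 + 156 + 216/(0*6 + 2))/(41 + 1/(0*6 + 2)))) = 673936/((2*(8856 + 156 + 216/(0 + 2))/(41 + 1/(0 + 2)))) = 673936/((2*(8856 + 156 + 216/2)/(41 + 1/2))) = 673936/((2*(8856 + 156 + 216*(½))/(41 + ½))) = 673936/((2*(8856 + 156 + 108)/(83/2))) = 673936/((2*(2/83)*9120)) = 673936/(36480/83) = 673936*(83/36480) = 3496043/2280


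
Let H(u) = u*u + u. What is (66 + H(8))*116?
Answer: 16008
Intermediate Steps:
H(u) = u + u**2 (H(u) = u**2 + u = u + u**2)
(66 + H(8))*116 = (66 + 8*(1 + 8))*116 = (66 + 8*9)*116 = (66 + 72)*116 = 138*116 = 16008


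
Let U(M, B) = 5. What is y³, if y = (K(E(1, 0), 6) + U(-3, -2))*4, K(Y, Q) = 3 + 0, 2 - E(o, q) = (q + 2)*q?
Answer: 32768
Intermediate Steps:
E(o, q) = 2 - q*(2 + q) (E(o, q) = 2 - (q + 2)*q = 2 - (2 + q)*q = 2 - q*(2 + q))
K(Y, Q) = 3
y = 32 (y = (3 + 5)*4 = 8*4 = 32)
y³ = 32³ = 32768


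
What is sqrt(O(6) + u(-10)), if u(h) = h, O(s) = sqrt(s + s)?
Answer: sqrt(-10 + 2*sqrt(3)) ≈ 2.5565*I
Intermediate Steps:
O(s) = sqrt(2)*sqrt(s) (O(s) = sqrt(2*s) = sqrt(2)*sqrt(s))
sqrt(O(6) + u(-10)) = sqrt(sqrt(2)*sqrt(6) - 10) = sqrt(2*sqrt(3) - 10) = sqrt(-10 + 2*sqrt(3))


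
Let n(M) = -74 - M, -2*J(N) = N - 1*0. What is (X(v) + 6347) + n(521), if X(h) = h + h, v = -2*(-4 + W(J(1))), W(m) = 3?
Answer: 5756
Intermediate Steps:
J(N) = -N/2 (J(N) = -(N - 1*0)/2 = -(N + 0)/2 = -N/2)
v = 2 (v = -2*(-4 + 3) = -2*(-1) = 2)
X(h) = 2*h
(X(v) + 6347) + n(521) = (2*2 + 6347) + (-74 - 1*521) = (4 + 6347) + (-74 - 521) = 6351 - 595 = 5756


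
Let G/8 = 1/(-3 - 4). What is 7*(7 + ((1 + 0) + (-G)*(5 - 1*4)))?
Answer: 64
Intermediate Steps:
G = -8/7 (G = 8/(-3 - 4) = 8/(-7) = 8*(-⅐) = -8/7 ≈ -1.1429)
7*(7 + ((1 + 0) + (-G)*(5 - 1*4))) = 7*(7 + ((1 + 0) + (-1*(-8/7))*(5 - 1*4))) = 7*(7 + (1 + 8*(5 - 4)/7)) = 7*(7 + (1 + (8/7)*1)) = 7*(7 + (1 + 8/7)) = 7*(7 + 15/7) = 7*(64/7) = 64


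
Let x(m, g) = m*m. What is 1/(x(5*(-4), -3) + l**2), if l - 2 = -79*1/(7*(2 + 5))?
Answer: 2401/960761 ≈ 0.0024991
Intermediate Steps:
x(m, g) = m**2
l = 19/49 (l = 2 - 79*1/(7*(2 + 5)) = 2 - 79/(7*7) = 2 - 79/49 = 19/49 ≈ 0.38775)
1/(x(5*(-4), -3) + l**2) = 1/((5*(-4))**2 + (19/49)**2) = 1/((-20)**2 + 361/2401) = 1/(400 + 361/2401) = 1/(960761/2401) = 2401/960761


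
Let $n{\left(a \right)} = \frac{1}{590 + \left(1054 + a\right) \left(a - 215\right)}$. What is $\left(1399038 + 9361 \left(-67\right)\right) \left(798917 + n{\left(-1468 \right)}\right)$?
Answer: $\frac{430018544101220035}{697352} \approx 6.1664 \cdot 10^{11}$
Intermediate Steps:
$n{\left(a \right)} = \frac{1}{590 + \left(-215 + a\right) \left(1054 + a\right)}$ ($n{\left(a \right)} = \frac{1}{590 + \left(1054 + a\right) \left(-215 + a\right)} = \frac{1}{590 + \left(-215 + a\right) \left(1054 + a\right)}$)
$\left(1399038 + 9361 \left(-67\right)\right) \left(798917 + n{\left(-1468 \right)}\right) = \left(1399038 + 9361 \left(-67\right)\right) \left(798917 + \frac{1}{-226020 + \left(-1468\right)^{2} + 839 \left(-1468\right)}\right) = \left(1399038 - 627187\right) \left(798917 + \frac{1}{-226020 + 2155024 - 1231652}\right) = 771851 \left(798917 + \frac{1}{697352}\right) = 771851 \cdot \frac{557126367785}{697352} = \frac{430018544101220035}{697352}$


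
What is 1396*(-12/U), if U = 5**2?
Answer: -16752/25 ≈ -670.08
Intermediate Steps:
U = 25
1396*(-12/U) = 1396*(-12/25) = -16752/25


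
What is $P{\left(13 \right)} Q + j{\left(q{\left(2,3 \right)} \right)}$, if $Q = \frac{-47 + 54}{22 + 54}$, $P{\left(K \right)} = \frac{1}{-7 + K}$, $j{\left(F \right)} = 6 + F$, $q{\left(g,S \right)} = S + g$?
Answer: $\frac{5023}{456} \approx 11.015$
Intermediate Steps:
$Q = \frac{7}{76} \approx 0.092105$
$P{\left(13 \right)} Q + j{\left(q{\left(2,3 \right)} \right)} = \frac{1}{-7 + 13} \cdot \frac{7}{76} + \left(6 + \left(3 + 2\right)\right) = \frac{1}{6} \cdot \frac{7}{76} + \left(6 + 5\right) = \frac{1}{6} \cdot \frac{7}{76} + 11 = \frac{7}{456} + 11 = \frac{5023}{456}$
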